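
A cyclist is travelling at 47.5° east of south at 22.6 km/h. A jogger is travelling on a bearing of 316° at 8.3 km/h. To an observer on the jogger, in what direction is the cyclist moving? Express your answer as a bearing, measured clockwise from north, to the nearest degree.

Taking east as x and north as y: cyclist velocity = (16.662, -15.268) km/h; jogger velocity = (-5.766, 5.971) km/h.
Velocity of cyclist relative to jogger = (16.662, -15.268) − (-5.766, 5.971) = (22.428, -21.239) km/h.
Bearing = atan2(22.43, -21.24) = 133.44° clockwise from north.

133°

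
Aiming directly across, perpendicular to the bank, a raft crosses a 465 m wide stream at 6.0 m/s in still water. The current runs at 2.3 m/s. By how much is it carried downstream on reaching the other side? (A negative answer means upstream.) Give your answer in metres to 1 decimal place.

Perpendicular speed = 6.000 m/s; crossing time = 465 / 6.000 = 77.500 s.
Net downstream speed = 2.300 m/s.
Drift = 2.300 × 77.500 = 178.250 m (downstream).

178.3 m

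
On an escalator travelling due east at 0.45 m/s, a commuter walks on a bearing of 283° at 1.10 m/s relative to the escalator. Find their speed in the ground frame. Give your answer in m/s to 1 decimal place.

0.7 m/s

Taking east as x and north as y: escalator velocity = (0.450, 0.000) m/s; commuter velocity relative to escalator = (-1.072, 0.247) m/s.
Velocity relative to ground = (0.450, 0.000) + (-1.072, 0.247) = (-0.622, 0.247) m/s.
Speed = |(-0.622, 0.247)| = 0.669 m/s.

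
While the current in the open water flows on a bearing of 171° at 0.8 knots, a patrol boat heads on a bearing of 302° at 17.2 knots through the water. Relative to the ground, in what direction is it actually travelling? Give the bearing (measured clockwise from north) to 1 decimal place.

299.9°

Taking east as x and north as y: velocity relative to the water = (-14.586, 9.115) knots; the water relative to ground = (0.125, -0.790) knots.
Velocity relative to ground = (-14.586, 9.115) + (0.125, -0.790) = (-14.461, 8.324) knots.
Bearing = atan2(-14.46, 8.32) = 299.93° clockwise from north.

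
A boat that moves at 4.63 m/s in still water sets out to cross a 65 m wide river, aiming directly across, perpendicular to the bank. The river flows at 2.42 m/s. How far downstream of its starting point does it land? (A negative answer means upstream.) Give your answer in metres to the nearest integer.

34 m

Perpendicular speed = 4.630 m/s; crossing time = 65 / 4.630 = 14.039 s.
Net downstream speed = 2.420 m/s.
Drift = 2.420 × 14.039 = 33.974 m (downstream).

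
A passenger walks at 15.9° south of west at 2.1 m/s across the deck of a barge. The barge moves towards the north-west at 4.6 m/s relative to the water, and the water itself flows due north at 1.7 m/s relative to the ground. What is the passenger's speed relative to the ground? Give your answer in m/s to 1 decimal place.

In east/north components (m/s): passenger relative to barge = (-2.020, -0.575); barge relative to water = (-3.253, 3.253); water relative to ground = (0.000, 1.700).
Sum = (-5.272, 4.377) m/s.
Speed = |(-5.272, 4.377)| = 6.853 m/s.

6.9 m/s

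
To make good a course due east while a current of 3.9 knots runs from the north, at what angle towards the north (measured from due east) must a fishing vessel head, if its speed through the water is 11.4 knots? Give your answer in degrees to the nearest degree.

20°

The current pushes perpendicular to the desired track; the heading must have a component into the current equal to 3.9 knots: 11.4 sin θ = 3.9.
sin θ = 0.3421, so θ = 20.005°.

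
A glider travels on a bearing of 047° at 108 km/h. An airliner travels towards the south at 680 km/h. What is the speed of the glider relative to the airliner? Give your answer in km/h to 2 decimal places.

Taking east as x and north as y: glider velocity = (78.986, 73.656) km/h; airliner velocity = (0.000, -680.000) km/h.
Velocity of glider relative to airliner = (78.986, 73.656) − (0.000, -680.000) = (78.986, 753.656) km/h.
Magnitude = |(78.986, 753.656)| = 757.784 km/h.

757.78 km/h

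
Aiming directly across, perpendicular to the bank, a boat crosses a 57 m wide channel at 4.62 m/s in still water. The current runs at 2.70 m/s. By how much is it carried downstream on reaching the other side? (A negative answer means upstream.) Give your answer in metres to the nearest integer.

Perpendicular speed = 4.620 m/s; crossing time = 57 / 4.620 = 12.338 s.
Net downstream speed = 2.700 m/s.
Drift = 2.700 × 12.338 = 33.312 m (downstream).

33 m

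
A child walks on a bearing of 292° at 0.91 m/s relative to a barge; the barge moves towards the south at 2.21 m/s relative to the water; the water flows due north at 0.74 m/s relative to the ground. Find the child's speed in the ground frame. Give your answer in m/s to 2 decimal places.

1.41 m/s

In east/north components (m/s): child relative to barge = (-0.844, 0.341); barge relative to water = (0.000, -2.210); water relative to ground = (0.000, 0.740).
Sum = (-0.844, -1.129) m/s.
Speed = |(-0.844, -1.129)| = 1.410 m/s.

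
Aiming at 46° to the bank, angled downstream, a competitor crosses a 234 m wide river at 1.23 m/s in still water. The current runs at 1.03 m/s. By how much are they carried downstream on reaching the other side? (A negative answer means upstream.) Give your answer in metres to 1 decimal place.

Perpendicular speed = 0.885 m/s; crossing time = 234 / 0.885 = 264.470 s.
Net downstream speed = 1.884 m/s.
Drift = 1.884 × 264.470 = 498.375 m (downstream).

498.4 m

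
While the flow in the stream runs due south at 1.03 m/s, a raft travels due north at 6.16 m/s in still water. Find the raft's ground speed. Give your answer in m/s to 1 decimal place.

5.1 m/s

Taking east as x and north as y: velocity relative to the water = (0.000, 6.160) m/s; the water relative to ground = (0.000, -1.030) m/s.
Velocity relative to ground = (0.000, 6.160) + (0.000, -1.030) = (0.000, 5.130) m/s.
Speed = |(0.000, 5.130)| = 5.130 m/s.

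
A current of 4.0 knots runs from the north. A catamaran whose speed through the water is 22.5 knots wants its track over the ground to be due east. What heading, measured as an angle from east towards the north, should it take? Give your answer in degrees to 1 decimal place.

The current pushes perpendicular to the desired track; the heading must have a component into the current equal to 4.0 knots: 22.5 sin θ = 4.0.
sin θ = 0.1778, so θ = 10.240°.

10.2°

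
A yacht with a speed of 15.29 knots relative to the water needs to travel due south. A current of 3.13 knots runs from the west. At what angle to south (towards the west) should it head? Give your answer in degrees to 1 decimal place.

11.8°

The current pushes perpendicular to the desired track; the heading must have a component into the current equal to 3.13 knots: 15.29 sin θ = 3.13.
sin θ = 0.2047, so θ = 11.812°.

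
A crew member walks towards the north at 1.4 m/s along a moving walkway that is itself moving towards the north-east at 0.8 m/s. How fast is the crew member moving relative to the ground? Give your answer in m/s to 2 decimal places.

2.05 m/s

Taking east as x and north as y: moving walkway velocity = (0.566, 0.566) m/s; crew member velocity relative to moving walkway = (0.000, 1.400) m/s.
Velocity relative to ground = (0.566, 0.566) + (0.000, 1.400) = (0.566, 1.966) m/s.
Speed = |(0.566, 1.966)| = 2.045 m/s.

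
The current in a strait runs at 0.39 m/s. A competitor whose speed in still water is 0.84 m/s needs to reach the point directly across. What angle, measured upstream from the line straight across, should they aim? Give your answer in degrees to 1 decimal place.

27.7°

To cancel the current, the upstream component of the competitor's velocity must equal the flow: 0.84 sin θ = 0.39.
sin θ = 0.39 / 0.84 = 0.4643.
θ = arcsin(0.4643) = 27.664°.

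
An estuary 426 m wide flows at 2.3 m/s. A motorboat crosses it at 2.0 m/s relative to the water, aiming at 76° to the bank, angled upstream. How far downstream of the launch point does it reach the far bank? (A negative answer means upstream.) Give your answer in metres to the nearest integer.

Perpendicular speed = 1.941 m/s; crossing time = 426 / 1.941 = 219.521 s.
Net downstream speed = 1.816 m/s.
Drift = 1.816 × 219.521 = 398.684 m (downstream).

399 m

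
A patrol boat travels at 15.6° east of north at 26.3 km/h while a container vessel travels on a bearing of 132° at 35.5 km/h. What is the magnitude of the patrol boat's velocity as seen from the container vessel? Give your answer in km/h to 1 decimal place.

52.7 km/h

Taking east as x and north as y: patrol boat velocity = (7.073, 25.331) km/h; container vessel velocity = (26.382, -23.754) km/h.
Velocity of patrol boat relative to container vessel = (7.073, 25.331) − (26.382, -23.754) = (-19.309, 49.085) km/h.
Magnitude = |(-19.309, 49.085)| = 52.747 km/h.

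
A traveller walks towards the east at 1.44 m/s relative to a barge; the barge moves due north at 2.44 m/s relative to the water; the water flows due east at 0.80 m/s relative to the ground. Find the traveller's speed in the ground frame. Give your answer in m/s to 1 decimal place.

3.3 m/s

In east/north components (m/s): traveller relative to barge = (1.440, 0.000); barge relative to water = (0.000, 2.440); water relative to ground = (0.800, 0.000).
Sum = (2.240, 2.440) m/s.
Speed = |(2.240, 2.440)| = 3.312 m/s.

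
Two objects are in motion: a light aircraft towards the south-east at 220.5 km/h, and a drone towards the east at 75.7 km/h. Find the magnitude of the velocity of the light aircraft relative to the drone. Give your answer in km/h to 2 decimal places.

175.34 km/h

Taking east as x and north as y: light aircraft velocity = (155.917, -155.917) km/h; drone velocity = (75.700, 0.000) km/h.
Velocity of light aircraft relative to drone = (155.917, -155.917) − (75.700, 0.000) = (80.217, -155.917) km/h.
Magnitude = |(80.217, -155.917)| = 175.342 km/h.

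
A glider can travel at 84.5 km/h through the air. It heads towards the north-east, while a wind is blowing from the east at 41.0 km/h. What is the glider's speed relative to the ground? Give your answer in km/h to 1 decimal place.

Taking east as x and north as y: velocity relative to the air = (59.751, 59.751) km/h; the air relative to ground = (-41.000, 0.000) km/h.
Velocity relative to ground = (59.751, 59.751) + (-41.000, 0.000) = (18.751, 59.751) km/h.
Speed = |(18.751, 59.751)| = 62.624 km/h.

62.6 km/h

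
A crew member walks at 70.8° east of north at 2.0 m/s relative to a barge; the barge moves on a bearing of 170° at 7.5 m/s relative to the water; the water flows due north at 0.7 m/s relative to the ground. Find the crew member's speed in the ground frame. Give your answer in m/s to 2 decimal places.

In east/north components (m/s): crew member relative to barge = (1.889, 0.658); barge relative to water = (1.302, -7.386); water relative to ground = (0.000, 0.700).
Sum = (3.191, -6.028) m/s.
Speed = |(3.191, -6.028)| = 6.821 m/s.

6.82 m/s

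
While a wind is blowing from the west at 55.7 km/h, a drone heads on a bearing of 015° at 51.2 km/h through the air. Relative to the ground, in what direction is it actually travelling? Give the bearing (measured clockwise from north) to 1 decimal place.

054.4°

Taking east as x and north as y: velocity relative to the air = (13.252, 49.455) km/h; the air relative to ground = (55.700, 0.000) km/h.
Velocity relative to ground = (13.252, 49.455) + (55.700, 0.000) = (68.952, 49.455) km/h.
Bearing = atan2(68.95, 49.46) = 54.35° clockwise from north.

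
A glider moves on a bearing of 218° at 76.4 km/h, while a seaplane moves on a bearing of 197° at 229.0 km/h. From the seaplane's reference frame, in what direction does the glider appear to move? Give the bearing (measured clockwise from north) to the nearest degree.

Taking east as x and north as y: glider velocity = (-47.037, -60.204) km/h; seaplane velocity = (-66.953, -218.994) km/h.
Velocity of glider relative to seaplane = (-47.037, -60.204) − (-66.953, -218.994) = (19.917, 158.790) km/h.
Bearing = atan2(19.92, 158.79) = 7.15° clockwise from north.

007°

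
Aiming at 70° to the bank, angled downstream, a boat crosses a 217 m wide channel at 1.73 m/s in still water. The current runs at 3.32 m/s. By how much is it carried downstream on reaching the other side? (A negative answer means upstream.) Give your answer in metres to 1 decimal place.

Perpendicular speed = 1.626 m/s; crossing time = 217 / 1.626 = 133.484 s.
Net downstream speed = 3.912 m/s.
Drift = 3.912 × 133.484 = 522.147 m (downstream).

522.1 m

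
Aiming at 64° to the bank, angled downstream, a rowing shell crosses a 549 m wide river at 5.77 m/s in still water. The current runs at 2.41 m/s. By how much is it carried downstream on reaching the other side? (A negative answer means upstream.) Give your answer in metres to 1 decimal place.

Perpendicular speed = 5.186 m/s; crossing time = 549 / 5.186 = 105.861 s.
Net downstream speed = 4.939 m/s.
Drift = 4.939 × 105.861 = 522.890 m (downstream).

522.9 m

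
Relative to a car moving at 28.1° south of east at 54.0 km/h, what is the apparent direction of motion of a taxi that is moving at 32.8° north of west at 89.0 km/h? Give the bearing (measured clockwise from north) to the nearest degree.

301°

Taking east as x and north as y: taxi velocity = (-74.810, 48.212) km/h; car velocity = (47.635, -25.435) km/h.
Velocity of taxi relative to car = (-74.810, 48.212) − (47.635, -25.435) = (-122.445, 73.647) km/h.
Bearing = atan2(-122.45, 73.65) = 301.03° clockwise from north.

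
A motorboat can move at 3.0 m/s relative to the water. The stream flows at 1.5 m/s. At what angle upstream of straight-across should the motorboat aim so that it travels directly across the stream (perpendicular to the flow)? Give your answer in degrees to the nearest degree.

To cancel the current, the upstream component of the motorboat's velocity must equal the flow: 3.0 sin θ = 1.5.
sin θ = 1.5 / 3.0 = 0.5000.
θ = arcsin(0.5000) = 30.000°.

30°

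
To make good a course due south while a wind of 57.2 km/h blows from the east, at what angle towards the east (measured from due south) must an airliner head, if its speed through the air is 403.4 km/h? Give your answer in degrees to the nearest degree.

The wind pushes perpendicular to the desired track; the heading must have a component into the wind equal to 57.2 km/h: 403.4 sin θ = 57.2.
sin θ = 0.1418, so θ = 8.152°.

8°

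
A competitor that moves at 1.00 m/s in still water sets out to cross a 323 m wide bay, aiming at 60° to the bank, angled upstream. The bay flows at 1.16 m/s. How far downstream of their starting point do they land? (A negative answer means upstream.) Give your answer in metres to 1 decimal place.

Perpendicular speed = 0.866 m/s; crossing time = 323 / 0.866 = 372.968 s.
Net downstream speed = 0.660 m/s.
Drift = 0.660 × 372.968 = 246.159 m (downstream).

246.2 m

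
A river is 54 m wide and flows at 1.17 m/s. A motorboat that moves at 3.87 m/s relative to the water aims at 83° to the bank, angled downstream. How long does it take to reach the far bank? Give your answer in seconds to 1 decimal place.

The component of the motorboat's velocity perpendicular to the bank is 3.87 × sin 83° = 3.841 m/s.
Only the cross-stream component determines the crossing time; the current contributes nothing perpendicular to the bank.
Time = 54 / 3.841 = 14.058 s.

14.1 s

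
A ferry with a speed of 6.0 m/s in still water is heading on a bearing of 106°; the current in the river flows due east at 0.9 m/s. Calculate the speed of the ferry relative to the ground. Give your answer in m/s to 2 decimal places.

6.87 m/s

Taking east as x and north as y: velocity relative to the water = (5.768, -1.654) m/s; the water relative to ground = (0.900, 0.000) m/s.
Velocity relative to ground = (5.768, -1.654) + (0.900, 0.000) = (6.668, -1.654) m/s.
Speed = |(6.668, -1.654)| = 6.870 m/s.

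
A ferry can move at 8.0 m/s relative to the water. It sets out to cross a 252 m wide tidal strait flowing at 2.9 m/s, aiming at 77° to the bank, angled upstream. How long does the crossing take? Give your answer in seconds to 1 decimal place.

32.3 s

The component of the ferry's velocity perpendicular to the bank is 8.0 × sin 77° = 7.795 m/s.
Only the cross-stream component determines the crossing time; the current contributes nothing perpendicular to the bank.
Time = 252 / 7.795 = 32.329 s.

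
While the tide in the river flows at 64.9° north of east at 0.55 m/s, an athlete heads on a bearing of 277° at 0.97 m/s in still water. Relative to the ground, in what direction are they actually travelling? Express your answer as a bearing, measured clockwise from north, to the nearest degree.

Taking east as x and north as y: velocity relative to the water = (-0.963, 0.118) m/s; the water relative to ground = (0.233, 0.498) m/s.
Velocity relative to ground = (-0.963, 0.118) + (0.233, 0.498) = (-0.729, 0.616) m/s.
Bearing = atan2(-0.73, 0.62) = 310.19° clockwise from north.

310°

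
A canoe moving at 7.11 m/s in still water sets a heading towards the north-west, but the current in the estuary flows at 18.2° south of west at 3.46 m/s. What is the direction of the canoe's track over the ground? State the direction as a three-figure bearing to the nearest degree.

295°

Taking east as x and north as y: velocity relative to the water = (-5.028, 5.028) m/s; the water relative to ground = (-3.287, -1.081) m/s.
Velocity relative to ground = (-5.028, 5.028) + (-3.287, -1.081) = (-8.314, 3.947) m/s.
Bearing = atan2(-8.31, 3.95) = 295.39° clockwise from north.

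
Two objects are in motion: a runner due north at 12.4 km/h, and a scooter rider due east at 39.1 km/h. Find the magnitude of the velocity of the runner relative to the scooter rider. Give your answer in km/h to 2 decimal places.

Taking east as x and north as y: runner velocity = (0.000, 12.400) km/h; scooter rider velocity = (39.100, 0.000) km/h.
Velocity of runner relative to scooter rider = (0.000, 12.400) − (39.100, 0.000) = (-39.100, 12.400) km/h.
Magnitude = |(-39.100, 12.400)| = 41.019 km/h.

41.02 km/h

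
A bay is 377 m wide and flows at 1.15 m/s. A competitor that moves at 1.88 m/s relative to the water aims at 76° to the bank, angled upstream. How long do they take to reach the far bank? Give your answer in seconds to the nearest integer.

207 s

The component of the competitor's velocity perpendicular to the bank is 1.88 × sin 76° = 1.824 m/s.
The flow acts along the bank and has no component across it.
Time = 377 / 1.824 = 206.671 s.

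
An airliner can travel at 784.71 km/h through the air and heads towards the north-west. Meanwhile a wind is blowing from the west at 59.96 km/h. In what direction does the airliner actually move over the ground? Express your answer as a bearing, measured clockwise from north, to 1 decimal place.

318.3°

Taking east as x and north as y: velocity relative to the air = (-554.874, 554.874) km/h; the air relative to ground = (59.960, 0.000) km/h.
Velocity relative to ground = (-554.874, 554.874) + (59.960, 0.000) = (-494.914, 554.874) km/h.
Bearing = atan2(-494.91, 554.87) = 318.27° clockwise from north.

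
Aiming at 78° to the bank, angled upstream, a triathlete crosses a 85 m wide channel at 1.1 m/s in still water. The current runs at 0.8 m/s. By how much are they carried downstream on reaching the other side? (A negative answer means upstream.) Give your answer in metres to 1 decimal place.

Perpendicular speed = 1.076 m/s; crossing time = 85 / 1.076 = 78.999 s.
Net downstream speed = 0.571 m/s.
Drift = 0.571 × 78.999 = 45.132 m (downstream).

45.1 m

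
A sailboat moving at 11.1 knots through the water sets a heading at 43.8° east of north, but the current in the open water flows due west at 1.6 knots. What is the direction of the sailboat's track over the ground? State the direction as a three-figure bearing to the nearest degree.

Taking east as x and north as y: velocity relative to the water = (7.683, 8.012) knots; the water relative to ground = (-1.600, 0.000) knots.
Velocity relative to ground = (7.683, 8.012) + (-1.600, 0.000) = (6.083, 8.012) knots.
Bearing = atan2(6.08, 8.01) = 37.21° clockwise from north.

037°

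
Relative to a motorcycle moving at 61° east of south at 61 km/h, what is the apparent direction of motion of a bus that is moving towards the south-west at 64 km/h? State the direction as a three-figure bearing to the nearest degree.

Taking east as x and north as y: bus velocity = (-45.255, -45.255) km/h; motorcycle velocity = (53.352, -29.573) km/h.
Velocity of bus relative to motorcycle = (-45.255, -45.255) − (53.352, -29.573) = (-98.607, -15.681) km/h.
Bearing = atan2(-98.61, -15.68) = 260.96° clockwise from north.

261°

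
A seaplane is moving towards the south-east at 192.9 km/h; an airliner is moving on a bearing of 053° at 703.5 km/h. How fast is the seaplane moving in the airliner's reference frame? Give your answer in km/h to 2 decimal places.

703.10 km/h

Taking east as x and north as y: seaplane velocity = (136.401, -136.401) km/h; airliner velocity = (561.840, 423.377) km/h.
Velocity of seaplane relative to airliner = (136.401, -136.401) − (561.840, 423.377) = (-425.439, -559.778) km/h.
Magnitude = |(-425.439, -559.778)| = 703.100 km/h.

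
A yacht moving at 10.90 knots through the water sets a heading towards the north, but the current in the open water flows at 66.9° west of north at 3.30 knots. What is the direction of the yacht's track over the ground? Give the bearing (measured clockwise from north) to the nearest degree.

346°

Taking east as x and north as y: velocity relative to the water = (0.000, 10.900) knots; the water relative to ground = (-3.035, 1.295) knots.
Velocity relative to ground = (0.000, 10.900) + (-3.035, 1.295) = (-3.035, 12.195) knots.
Bearing = atan2(-3.04, 12.19) = 346.02° clockwise from north.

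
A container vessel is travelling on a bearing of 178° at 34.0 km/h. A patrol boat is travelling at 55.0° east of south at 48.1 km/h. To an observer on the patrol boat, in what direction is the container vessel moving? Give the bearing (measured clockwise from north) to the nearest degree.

261°

Taking east as x and north as y: container vessel velocity = (1.187, -33.979) km/h; patrol boat velocity = (39.401, -27.589) km/h.
Velocity of container vessel relative to patrol boat = (1.187, -33.979) − (39.401, -27.589) = (-38.215, -6.390) km/h.
Bearing = atan2(-38.21, -6.39) = 260.51° clockwise from north.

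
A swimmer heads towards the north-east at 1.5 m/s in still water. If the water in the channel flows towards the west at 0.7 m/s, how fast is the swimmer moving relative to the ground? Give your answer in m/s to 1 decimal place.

1.1 m/s

Taking east as x and north as y: velocity relative to the water = (1.061, 1.061) m/s; the water relative to ground = (-0.700, 0.000) m/s.
Velocity relative to ground = (1.061, 1.061) + (-0.700, 0.000) = (0.361, 1.061) m/s.
Speed = |(0.361, 1.061)| = 1.120 m/s.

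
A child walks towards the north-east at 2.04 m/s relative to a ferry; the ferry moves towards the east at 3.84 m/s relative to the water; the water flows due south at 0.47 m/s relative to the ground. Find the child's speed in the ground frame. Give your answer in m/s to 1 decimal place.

In east/north components (m/s): child relative to ferry = (1.442, 1.442); ferry relative to water = (3.840, 0.000); water relative to ground = (0.000, -0.470).
Sum = (5.282, 0.972) m/s.
Speed = |(5.282, 0.972)| = 5.371 m/s.

5.4 m/s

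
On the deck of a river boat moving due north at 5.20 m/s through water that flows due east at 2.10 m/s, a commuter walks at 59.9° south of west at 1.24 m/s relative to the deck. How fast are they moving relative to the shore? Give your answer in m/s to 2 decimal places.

In east/north components (m/s): commuter relative to river boat = (-0.622, -1.073); river boat relative to water = (0.000, 5.200); water relative to ground = (2.100, 0.000).
Sum = (1.478, 4.127) m/s.
Speed = |(1.478, 4.127)| = 4.384 m/s.

4.38 m/s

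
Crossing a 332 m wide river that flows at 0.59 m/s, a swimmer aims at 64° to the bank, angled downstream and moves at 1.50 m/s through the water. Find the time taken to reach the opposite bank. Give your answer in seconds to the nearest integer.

The component of the swimmer's velocity perpendicular to the bank is 1.50 × sin 64° = 1.348 m/s.
Only the cross-stream component determines the crossing time; the current contributes nothing perpendicular to the bank.
Time = 332 / 1.348 = 246.256 s.

246 s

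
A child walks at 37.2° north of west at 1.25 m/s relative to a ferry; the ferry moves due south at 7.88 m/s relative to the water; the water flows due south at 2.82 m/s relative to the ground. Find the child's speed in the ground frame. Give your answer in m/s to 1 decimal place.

In east/north components (m/s): child relative to ferry = (-0.996, 0.756); ferry relative to water = (0.000, -7.880); water relative to ground = (0.000, -2.820).
Sum = (-0.996, -9.944) m/s.
Speed = |(-0.996, -9.944)| = 9.994 m/s.

10.0 m/s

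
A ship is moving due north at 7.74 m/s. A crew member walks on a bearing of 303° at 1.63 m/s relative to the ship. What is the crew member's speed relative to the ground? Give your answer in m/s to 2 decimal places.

Taking east as x and north as y: ship velocity = (0.000, 7.740) m/s; crew member velocity relative to ship = (-1.367, 0.888) m/s.
Velocity relative to ground = (0.000, 7.740) + (-1.367, 0.888) = (-1.367, 8.628) m/s.
Speed = |(-1.367, 8.628)| = 8.735 m/s.

8.74 m/s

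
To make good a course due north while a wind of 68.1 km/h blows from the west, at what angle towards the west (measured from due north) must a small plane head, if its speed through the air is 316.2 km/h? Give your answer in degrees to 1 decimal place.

The wind pushes perpendicular to the desired track; the heading must have a component into the wind equal to 68.1 km/h: 316.2 sin θ = 68.1.
sin θ = 0.2154, so θ = 12.437°.

12.4°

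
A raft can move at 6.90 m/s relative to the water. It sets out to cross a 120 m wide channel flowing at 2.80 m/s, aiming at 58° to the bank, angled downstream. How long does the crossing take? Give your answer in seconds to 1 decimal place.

20.5 s

The component of the raft's velocity perpendicular to the bank is 6.90 × sin 58° = 5.852 m/s.
The flow acts along the bank and has no component across it.
Time = 120 / 5.852 = 20.507 s.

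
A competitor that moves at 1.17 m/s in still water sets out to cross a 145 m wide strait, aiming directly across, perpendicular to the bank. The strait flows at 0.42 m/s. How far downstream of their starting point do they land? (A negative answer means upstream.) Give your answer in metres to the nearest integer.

52 m

Perpendicular speed = 1.170 m/s; crossing time = 145 / 1.170 = 123.932 s.
Net downstream speed = 0.420 m/s.
Drift = 0.420 × 123.932 = 52.051 m (downstream).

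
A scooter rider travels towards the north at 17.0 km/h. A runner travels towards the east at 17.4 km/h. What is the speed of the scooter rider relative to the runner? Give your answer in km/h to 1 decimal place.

24.3 km/h

Taking east as x and north as y: scooter rider velocity = (0.000, 17.000) km/h; runner velocity = (17.400, 0.000) km/h.
Velocity of scooter rider relative to runner = (0.000, 17.000) − (17.400, 0.000) = (-17.400, 17.000) km/h.
Magnitude = |(-17.400, 17.000)| = 24.326 km/h.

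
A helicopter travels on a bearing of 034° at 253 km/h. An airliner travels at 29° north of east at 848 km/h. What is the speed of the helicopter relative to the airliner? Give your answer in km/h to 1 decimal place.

633.1 km/h

Taking east as x and north as y: helicopter velocity = (141.476, 209.747) km/h; airliner velocity = (741.678, 411.119) km/h.
Velocity of helicopter relative to airliner = (141.476, 209.747) − (741.678, 411.119) = (-600.202, -201.372) km/h.
Magnitude = |(-600.202, -201.372)| = 633.082 km/h.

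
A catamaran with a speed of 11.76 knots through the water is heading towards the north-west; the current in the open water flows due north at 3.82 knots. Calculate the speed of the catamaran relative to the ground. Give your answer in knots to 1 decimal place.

Taking east as x and north as y: velocity relative to the water = (-8.316, 8.316) knots; the water relative to ground = (0.000, 3.820) knots.
Velocity relative to ground = (-8.316, 8.316) + (0.000, 3.820) = (-8.316, 12.136) knots.
Speed = |(-8.316, 12.136)| = 14.711 knots.

14.7 knots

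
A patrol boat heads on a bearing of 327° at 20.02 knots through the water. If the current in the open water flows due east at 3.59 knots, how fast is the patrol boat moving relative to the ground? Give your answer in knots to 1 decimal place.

Taking east as x and north as y: velocity relative to the water = (-10.904, 16.790) knots; the water relative to ground = (3.590, 0.000) knots.
Velocity relative to ground = (-10.904, 16.790) + (3.590, 0.000) = (-7.314, 16.790) knots.
Speed = |(-7.314, 16.790)| = 18.314 knots.

18.3 knots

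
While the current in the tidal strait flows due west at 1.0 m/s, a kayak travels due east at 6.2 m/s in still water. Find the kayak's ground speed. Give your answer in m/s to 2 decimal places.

5.20 m/s

Taking east as x and north as y: velocity relative to the water = (6.200, 0.000) m/s; the water relative to ground = (-1.000, 0.000) m/s.
Velocity relative to ground = (6.200, 0.000) + (-1.000, 0.000) = (5.200, 0.000) m/s.
Speed = |(5.200, 0.000)| = 5.200 m/s.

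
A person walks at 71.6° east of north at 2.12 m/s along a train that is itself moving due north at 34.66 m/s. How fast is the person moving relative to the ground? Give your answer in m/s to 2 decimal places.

Taking east as x and north as y: train velocity = (0.000, 34.660) m/s; person velocity relative to train = (2.012, 0.669) m/s.
Velocity relative to ground = (0.000, 34.660) + (2.012, 0.669) = (2.012, 35.329) m/s.
Speed = |(2.012, 35.329)| = 35.386 m/s.

35.39 m/s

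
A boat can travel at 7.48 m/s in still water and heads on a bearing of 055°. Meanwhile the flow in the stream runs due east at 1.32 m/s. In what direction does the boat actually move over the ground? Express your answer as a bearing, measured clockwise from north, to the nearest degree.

060°

Taking east as x and north as y: velocity relative to the water = (6.127, 4.290) m/s; the water relative to ground = (1.320, 0.000) m/s.
Velocity relative to ground = (6.127, 4.290) + (1.320, 0.000) = (7.447, 4.290) m/s.
Bearing = atan2(7.45, 4.29) = 60.05° clockwise from north.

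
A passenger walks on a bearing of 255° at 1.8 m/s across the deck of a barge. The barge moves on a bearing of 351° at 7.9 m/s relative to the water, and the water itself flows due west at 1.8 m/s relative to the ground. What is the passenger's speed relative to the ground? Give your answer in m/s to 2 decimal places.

In east/north components (m/s): passenger relative to barge = (-1.739, -0.466); barge relative to water = (-1.236, 7.803); water relative to ground = (-1.800, 0.000).
Sum = (-4.774, 7.337) m/s.
Speed = |(-4.774, 7.337)| = 8.754 m/s.

8.75 m/s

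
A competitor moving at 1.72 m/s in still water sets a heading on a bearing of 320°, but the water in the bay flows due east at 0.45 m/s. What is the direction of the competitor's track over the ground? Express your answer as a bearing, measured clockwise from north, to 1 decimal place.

333.5°

Taking east as x and north as y: velocity relative to the water = (-1.106, 1.318) m/s; the water relative to ground = (0.450, 0.000) m/s.
Velocity relative to ground = (-1.106, 1.318) + (0.450, 0.000) = (-0.656, 1.318) m/s.
Bearing = atan2(-0.66, 1.32) = 333.55° clockwise from north.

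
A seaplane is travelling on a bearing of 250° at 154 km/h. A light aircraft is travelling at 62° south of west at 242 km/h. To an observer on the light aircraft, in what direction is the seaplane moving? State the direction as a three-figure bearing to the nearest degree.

349°

Taking east as x and north as y: seaplane velocity = (-144.713, -52.671) km/h; light aircraft velocity = (-113.612, -213.673) km/h.
Velocity of seaplane relative to light aircraft = (-144.713, -52.671) − (-113.612, -213.673) = (-31.101, 161.002) km/h.
Bearing = atan2(-31.10, 161.00) = 349.07° clockwise from north.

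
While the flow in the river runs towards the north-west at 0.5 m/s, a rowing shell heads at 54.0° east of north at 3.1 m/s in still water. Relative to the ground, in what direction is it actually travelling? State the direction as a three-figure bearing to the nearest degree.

Taking east as x and north as y: velocity relative to the water = (2.508, 1.822) m/s; the water relative to ground = (-0.354, 0.354) m/s.
Velocity relative to ground = (2.508, 1.822) + (-0.354, 0.354) = (2.154, 2.176) m/s.
Bearing = atan2(2.15, 2.18) = 44.72° clockwise from north.

045°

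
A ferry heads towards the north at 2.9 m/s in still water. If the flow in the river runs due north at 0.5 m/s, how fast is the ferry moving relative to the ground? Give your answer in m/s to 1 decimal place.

3.4 m/s

Taking east as x and north as y: velocity relative to the water = (0.000, 2.900) m/s; the water relative to ground = (0.000, 0.500) m/s.
Velocity relative to ground = (0.000, 2.900) + (0.000, 0.500) = (0.000, 3.400) m/s.
Speed = |(0.000, 3.400)| = 3.400 m/s.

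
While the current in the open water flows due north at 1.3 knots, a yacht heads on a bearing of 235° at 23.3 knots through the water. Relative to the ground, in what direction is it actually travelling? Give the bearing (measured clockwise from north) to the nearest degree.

238°

Taking east as x and north as y: velocity relative to the water = (-19.086, -13.364) knots; the water relative to ground = (0.000, 1.300) knots.
Velocity relative to ground = (-19.086, -13.364) + (0.000, 1.300) = (-19.086, -12.064) knots.
Bearing = atan2(-19.09, -12.06) = 237.70° clockwise from north.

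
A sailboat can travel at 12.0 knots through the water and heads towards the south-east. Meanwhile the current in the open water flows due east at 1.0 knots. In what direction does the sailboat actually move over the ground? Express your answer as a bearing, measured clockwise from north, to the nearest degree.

Taking east as x and north as y: velocity relative to the water = (8.485, -8.485) knots; the water relative to ground = (1.000, 0.000) knots.
Velocity relative to ground = (8.485, -8.485) + (1.000, 0.000) = (9.485, -8.485) knots.
Bearing = atan2(9.49, -8.49) = 131.81° clockwise from north.

132°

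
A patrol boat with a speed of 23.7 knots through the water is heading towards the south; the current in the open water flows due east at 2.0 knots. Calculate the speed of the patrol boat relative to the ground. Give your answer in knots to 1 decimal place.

23.8 knots

Taking east as x and north as y: velocity relative to the water = (0.000, -23.700) knots; the water relative to ground = (2.000, 0.000) knots.
Velocity relative to ground = (0.000, -23.700) + (2.000, 0.000) = (2.000, -23.700) knots.
Speed = |(2.000, -23.700)| = 23.784 knots.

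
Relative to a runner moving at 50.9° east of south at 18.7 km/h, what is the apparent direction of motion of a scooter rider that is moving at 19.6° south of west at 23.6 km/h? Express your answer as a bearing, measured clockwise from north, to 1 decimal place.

276.0°

Taking east as x and north as y: scooter rider velocity = (-22.233, -7.917) km/h; runner velocity = (14.512, -11.794) km/h.
Velocity of scooter rider relative to runner = (-22.233, -7.917) − (14.512, -11.794) = (-36.745, 3.877) km/h.
Bearing = atan2(-36.74, 3.88) = 276.02° clockwise from north.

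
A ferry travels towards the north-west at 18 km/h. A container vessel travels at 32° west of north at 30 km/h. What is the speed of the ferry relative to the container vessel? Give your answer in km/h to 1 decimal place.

Taking east as x and north as y: ferry velocity = (-12.728, 12.728) km/h; container vessel velocity = (-15.898, 25.441) km/h.
Velocity of ferry relative to container vessel = (-12.728, 12.728) − (-15.898, 25.441) = (3.170, -12.714) km/h.
Magnitude = |(3.170, -12.714)| = 13.103 km/h.

13.1 km/h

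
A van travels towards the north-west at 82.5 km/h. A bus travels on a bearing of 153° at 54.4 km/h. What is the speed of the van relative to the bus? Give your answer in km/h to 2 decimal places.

135.29 km/h

Taking east as x and north as y: van velocity = (-58.336, 58.336) km/h; bus velocity = (24.697, -48.471) km/h.
Velocity of van relative to bus = (-58.336, 58.336) − (24.697, -48.471) = (-83.033, 106.807) km/h.
Magnitude = |(-83.033, 106.807)| = 135.286 km/h.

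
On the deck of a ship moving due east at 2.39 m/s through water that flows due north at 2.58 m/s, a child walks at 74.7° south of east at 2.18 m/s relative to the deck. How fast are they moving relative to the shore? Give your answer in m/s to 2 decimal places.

3.00 m/s

In east/north components (m/s): child relative to ship = (0.575, -2.103); ship relative to water = (2.390, 0.000); water relative to ground = (0.000, 2.580).
Sum = (2.965, 0.477) m/s.
Speed = |(2.965, 0.477)| = 3.003 m/s.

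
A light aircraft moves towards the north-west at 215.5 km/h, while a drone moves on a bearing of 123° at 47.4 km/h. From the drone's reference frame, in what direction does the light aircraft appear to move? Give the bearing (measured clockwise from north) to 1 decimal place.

312.8°

Taking east as x and north as y: light aircraft velocity = (-152.382, 152.382) km/h; drone velocity = (39.753, -25.816) km/h.
Velocity of light aircraft relative to drone = (-152.382, 152.382) − (39.753, -25.816) = (-192.134, 178.197) km/h.
Bearing = atan2(-192.13, 178.20) = 312.84° clockwise from north.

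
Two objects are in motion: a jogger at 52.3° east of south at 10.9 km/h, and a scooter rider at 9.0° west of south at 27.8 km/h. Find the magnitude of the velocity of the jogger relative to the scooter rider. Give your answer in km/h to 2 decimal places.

Taking east as x and north as y: jogger velocity = (8.624, -6.666) km/h; scooter rider velocity = (-4.349, -27.458) km/h.
Velocity of jogger relative to scooter rider = (8.624, -6.666) − (-4.349, -27.458) = (12.973, 20.792) km/h.
Magnitude = |(12.973, 20.792)| = 24.507 km/h.

24.51 km/h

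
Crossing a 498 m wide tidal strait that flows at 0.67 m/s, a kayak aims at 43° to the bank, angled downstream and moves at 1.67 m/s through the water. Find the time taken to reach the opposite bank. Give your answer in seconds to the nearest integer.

437 s

The component of the kayak's velocity perpendicular to the bank is 1.67 × sin 43° = 1.139 m/s.
The flow acts along the bank and has no component across it.
Time = 498 / 1.139 = 437.250 s.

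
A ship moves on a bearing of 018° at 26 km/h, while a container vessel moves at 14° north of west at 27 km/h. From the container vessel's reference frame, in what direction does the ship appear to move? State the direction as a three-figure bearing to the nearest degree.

Taking east as x and north as y: ship velocity = (8.034, 24.727) km/h; container vessel velocity = (-26.198, 6.532) km/h.
Velocity of ship relative to container vessel = (8.034, 24.727) − (-26.198, 6.532) = (34.232, 18.196) km/h.
Bearing = atan2(34.23, 18.20) = 62.01° clockwise from north.

062°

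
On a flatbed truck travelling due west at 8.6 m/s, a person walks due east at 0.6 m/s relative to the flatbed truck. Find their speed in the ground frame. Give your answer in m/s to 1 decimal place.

8.0 m/s

Taking east as x and north as y: flatbed truck velocity = (-8.600, 0.000) m/s; person velocity relative to flatbed truck = (0.600, 0.000) m/s.
Velocity relative to ground = (-8.600, 0.000) + (0.600, 0.000) = (-8.000, 0.000) m/s.
Speed = |(-8.000, 0.000)| = 8.000 m/s.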